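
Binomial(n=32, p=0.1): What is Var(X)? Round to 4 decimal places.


Var = n*p*(1-p) = 32 * 0.1 * 0.9 = 2.88

2.8800


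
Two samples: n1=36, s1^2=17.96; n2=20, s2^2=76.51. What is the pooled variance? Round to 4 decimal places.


sp^2 = ((n1-1)*s1^2 + (n2-1)*s2^2)/(n1+n2-2)
(n1-1)*s1^2 = 35 * 17.96 = 628.6
(n2-1)*s2^2 = 19 * 76.51 = 1453.69
numerator = 628.6 + 1453.69 = 2082.29
n1+n2-2 = 54
sp^2 = 2082.29 / 54 = 208229/5400 ≈ 38.560926

38.5609


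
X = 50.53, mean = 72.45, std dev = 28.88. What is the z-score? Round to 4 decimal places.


z = (X - mu) / sigma
X - mu = 50.53 - 72.45 = -21.92
z = -21.92 / 28.88 = -274/361 ≈ -0.759003

-0.7590


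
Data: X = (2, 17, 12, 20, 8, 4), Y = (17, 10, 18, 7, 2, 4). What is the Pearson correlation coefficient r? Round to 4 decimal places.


r = sum((xi-xbar)(yi-ybar)) / sqrt(sum((xi-xbar)^2) * sum((yi-ybar)^2))
n = 6, xbar = 63/6 = 10.5, ybar = 58/6 = 29/3 ≈ 9.666667
Sxy = sum((xi-xbar)(yi-ybar)) = -17
Sxx = sum((xi-xbar)^2) = 255.5
Syy = sum((yi-ybar)^2) = 664/3 ≈ 221.333333
sqrt(Sxx*Syy) ≈ 237.803841
r = Sxy / sqrt(Sxx*Syy) = -17 / 237.803841 ≈ -0.071487

-0.0715


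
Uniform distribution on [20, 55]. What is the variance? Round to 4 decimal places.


Var = (b-a)^2 / 12
(b-a)^2 = (55 - 20)^2 = 1225
Var = 1225/12 ≈ 102.083333

102.0833


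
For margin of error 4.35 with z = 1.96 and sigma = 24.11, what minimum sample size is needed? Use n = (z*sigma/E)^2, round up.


z*sigma/E = 1.96 * 24.11 / 4.35 ≈ 10.863356
(z*sigma/E)^2 ≈ 118.012511
round up: n = 119

119


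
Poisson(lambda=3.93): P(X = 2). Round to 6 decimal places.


P = e^(-lam) * lam^k / k!
e^(-3.93) ≈ 0.01964367
lam^k = 3.93^2 = 15.4449
k! = 2! = 2
P = 0.01964367 * 15.4449 / 2 ≈ 0.151697

0.151697


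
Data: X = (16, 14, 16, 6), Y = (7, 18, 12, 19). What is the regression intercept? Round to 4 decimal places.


a = ybar - b*xbar, where b = sum((xi-xbar)(yi-ybar)) / sum((xi-xbar)^2)
n = 4, xbar = 52/4 = 13, ybar = 56/4 = 14
Sxy = sum((xi-xbar)(yi-ybar)) = -58
Sxx = sum((xi-xbar)^2) = 68
b = Sxy / Sxx = -29/34 ≈ -0.852941
a = 14 - (-0.852941) * 13 = 853/34 ≈ 25.088235

25.0882


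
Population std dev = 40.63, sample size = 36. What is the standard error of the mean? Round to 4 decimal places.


SE = sigma / sqrt(n)
sqrt(36) = 6
SE = 40.63 / 6 = 4063/600 ≈ 6.771667

6.7717


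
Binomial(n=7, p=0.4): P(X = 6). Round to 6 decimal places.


P = C(n,k) * p^k * (1-p)^(n-k)
C(7,6) = 7
p^k = 0.4^6 = 0.004096
(1-p)^(n-k) = 0.6^1 = 0.6
P = 7 * 0.004096 * 0.6 ≈ 0.017203

0.017203


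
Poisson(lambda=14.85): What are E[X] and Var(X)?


E[X] = Var(X) = lambda = 14.85

14.85, 14.85


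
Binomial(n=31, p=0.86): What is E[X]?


E[X] = n*p = 31 * 0.86 = 26.66

26.66


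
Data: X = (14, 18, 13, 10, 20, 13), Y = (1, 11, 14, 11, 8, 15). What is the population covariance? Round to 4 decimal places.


Cov = (1/n)*sum((xi-xbar)(yi-ybar))
n = 6, xbar = 88/6 = 44/3 ≈ 14.666667, ybar = 60/6 = 10
sum((xi-xbar)(yi-ybar)) = -21
Cov = -21 / 6 = -3.5

-3.5000


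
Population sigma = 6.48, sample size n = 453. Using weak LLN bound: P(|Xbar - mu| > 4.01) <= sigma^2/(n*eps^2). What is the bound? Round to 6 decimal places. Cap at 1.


bound = min(1, sigma^2/(n*eps^2))
sigma^2 = 6.48^2 = 41.9904
n*eps^2 = 453 * 4.01^2 = 453 * 16.0801 = 7284.2853
sigma^2/(n*eps^2) = 41.9904 / 7284.2853 ≈ 0.00576452

0.005765


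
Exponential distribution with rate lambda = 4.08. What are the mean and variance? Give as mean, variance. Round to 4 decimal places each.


mean = 1/lam, var = 1/lam^2
mean = 1 / 4.08 = 25/102 ≈ 0.245098
lam^2 = 4.08^2 = 16.6464
var = 1 / 16.6464 ≈ 0.060073

0.2451, 0.0601


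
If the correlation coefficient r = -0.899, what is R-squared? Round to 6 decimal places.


R^2 = r^2 = (-0.899)^2 = 0.808201

0.808201


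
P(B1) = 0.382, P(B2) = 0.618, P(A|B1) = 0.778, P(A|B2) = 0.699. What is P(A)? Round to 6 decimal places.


P(A) = P(A|B1)*P(B1) + P(A|B2)*P(B2)
P(A|B1)*P(B1) = 0.778 * 0.382 = 0.297196
P(A|B2)*P(B2) = 0.699 * 0.618 = 0.431982
P(A) = 0.297196 + 0.431982 = 0.729178

0.729178


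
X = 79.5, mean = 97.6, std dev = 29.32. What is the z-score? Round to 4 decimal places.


z = (X - mu) / sigma
X - mu = 79.5 - 97.6 = -18.1
z = -18.1 / 29.32 = -905/1466 ≈ -0.617326

-0.6173


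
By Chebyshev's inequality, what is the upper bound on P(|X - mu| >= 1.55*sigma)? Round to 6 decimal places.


P <= 1/k^2
k^2 = 1.55^2 = 2.4025
1/k^2 = 1 / 2.4025 = 400/961 ≈ 0.41623309

0.416233


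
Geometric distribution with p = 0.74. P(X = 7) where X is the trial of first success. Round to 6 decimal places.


P = (1-p)^(k-1) * p
(1-p)^(k-1) = 0.26^6 ≈ 0.0003089158
P = 0.0003089158 * 0.74 ≈ 0.0002285977

0.000229


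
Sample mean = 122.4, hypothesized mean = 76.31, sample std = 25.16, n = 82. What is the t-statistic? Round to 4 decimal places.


t = (xbar - mu0) / (s/sqrt(n))
xbar - mu0 = 122.4 - 76.31 = 46.09
sqrt(82) ≈ 9.05538514
s/sqrt(n) = 25.16 / 9.05538514 ≈ 2.77845720
t = 46.09 / 2.77845720 ≈ 16.588343

16.5883


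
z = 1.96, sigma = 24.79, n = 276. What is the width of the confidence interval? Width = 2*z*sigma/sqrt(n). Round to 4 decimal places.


width = 2*z*sigma/sqrt(n)
2*z*sigma = 2 * 1.96 * 24.79 = 97.1768
sqrt(276) ≈ 16.613248
width = 97.1768 / 16.613248 ≈ 5.849356

5.8494


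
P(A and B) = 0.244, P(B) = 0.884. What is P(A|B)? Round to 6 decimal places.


P(A|B) = P(A and B) / P(B) = 0.244 / 0.884 = 61/221 ≈ 0.27601810

0.276018


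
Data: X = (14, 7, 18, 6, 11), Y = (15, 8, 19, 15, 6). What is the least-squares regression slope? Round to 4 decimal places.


b = sum((xi-xbar)(yi-ybar)) / sum((xi-xbar)^2)
n = 5, xbar = 56/5 = 11.2, ybar = 63/5 = 12.6
Sxy = sum((xi-xbar)(yi-ybar)) = 58.4
Sxx = sum((xi-xbar)^2) = 98.8
b = Sxy / Sxx = 146/247 ≈ 0.591093

0.5911


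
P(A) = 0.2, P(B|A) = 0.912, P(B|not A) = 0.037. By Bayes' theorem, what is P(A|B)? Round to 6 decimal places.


P(A|B) = P(B|A)*P(A) / P(B), P(B) = P(B|A)*P(A) + P(B|not A)*P(not A)
P(B|A)*P(A) = 0.912 * 0.2 = 0.1824
P(B|not A)*P(not A) = 0.037 * 0.8 = 0.0296
P(B) = 0.1824 + 0.0296 = 0.212
P(A|B) = 0.1824 / 0.212 = 228/265 ≈ 0.86037736

0.860377


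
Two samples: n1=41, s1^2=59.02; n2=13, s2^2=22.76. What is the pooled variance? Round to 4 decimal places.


sp^2 = ((n1-1)*s1^2 + (n2-1)*s2^2)/(n1+n2-2)
(n1-1)*s1^2 = 40 * 59.02 = 2360.8
(n2-1)*s2^2 = 12 * 22.76 = 273.12
numerator = 2360.8 + 273.12 = 2633.92
n1+n2-2 = 52
sp^2 = 2633.92 / 52 = 16462/325 ≈ 50.652308

50.6523


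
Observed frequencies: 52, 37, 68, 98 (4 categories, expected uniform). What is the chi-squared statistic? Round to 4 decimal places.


chi2 = sum((O-E)^2/E), E = total/4
total = 255, E = 255/4 = 63.75
(52 - 63.75)^2 / 63.75 = 138.0625 / 63.75 = 2209/1020 ≈ 2.165686
(37 - 63.75)^2 / 63.75 = 715.5625 / 63.75 = 11449/1020 ≈ 11.224510
(68 - 63.75)^2 / 63.75 = 18.0625 / 63.75 = 17/60 ≈ 0.283333
(98 - 63.75)^2 / 63.75 = 1173.0625 / 63.75 = 18769/1020 ≈ 18.400980
chi2 = 8179/255 ≈ 32.074510

32.0745


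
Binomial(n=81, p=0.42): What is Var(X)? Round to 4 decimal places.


Var = n*p*(1-p) = 81 * 0.42 * 0.58 = 19.7316

19.7316


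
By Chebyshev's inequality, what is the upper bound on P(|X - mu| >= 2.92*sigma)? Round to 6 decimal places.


P <= 1/k^2
k^2 = 2.92^2 = 8.5264
1/k^2 = 1 / 8.5264 = 625/5329 ≈ 0.11728279

0.117283


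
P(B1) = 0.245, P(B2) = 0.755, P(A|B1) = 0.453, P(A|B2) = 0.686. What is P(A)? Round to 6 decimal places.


P(A) = P(A|B1)*P(B1) + P(A|B2)*P(B2)
P(A|B1)*P(B1) = 0.453 * 0.245 = 0.110985
P(A|B2)*P(B2) = 0.686 * 0.755 = 0.51793
P(A) = 0.110985 + 0.51793 = 0.628915

0.628915


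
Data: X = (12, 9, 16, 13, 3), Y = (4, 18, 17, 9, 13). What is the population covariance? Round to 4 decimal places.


Cov = (1/n)*sum((xi-xbar)(yi-ybar))
n = 5, xbar = 53/5 = 10.6, ybar = 61/5 = 12.2
sum((xi-xbar)(yi-ybar)) = -8.6
Cov = -8.6 / 5 = -1.72

-1.7200


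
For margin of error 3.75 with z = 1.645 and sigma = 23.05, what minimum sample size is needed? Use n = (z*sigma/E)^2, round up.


z*sigma/E = 1.645 * 23.05 / 3.75 ≈ 10.111267
(z*sigma/E)^2 ≈ 102.237714
round up: n = 103

103


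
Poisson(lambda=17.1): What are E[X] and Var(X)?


E[X] = Var(X) = lambda = 17.1

17.1, 17.1


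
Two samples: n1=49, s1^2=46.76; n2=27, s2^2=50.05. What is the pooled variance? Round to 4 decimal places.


sp^2 = ((n1-1)*s1^2 + (n2-1)*s2^2)/(n1+n2-2)
(n1-1)*s1^2 = 48 * 46.76 = 2244.48
(n2-1)*s2^2 = 26 * 50.05 = 1301.3
numerator = 2244.48 + 1301.3 = 3545.78
n1+n2-2 = 74
sp^2 = 3545.78 / 74 = 177289/3700 ≈ 47.915946

47.9159


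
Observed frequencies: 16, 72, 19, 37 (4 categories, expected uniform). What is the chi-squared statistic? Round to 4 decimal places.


chi2 = sum((O-E)^2/E), E = total/4
total = 144, E = 144/4 = 36
(16 - 36)^2 / 36 = 400 / 36 = 100/9 ≈ 11.111111
(72 - 36)^2 / 36 = 1296 / 36 = 36
(19 - 36)^2 / 36 = 289 / 36 = 289/36 ≈ 8.027778
(37 - 36)^2 / 36 = 1 / 36 = 1/36 ≈ 0.027778
chi2 = 331/6 ≈ 55.166667

55.1667


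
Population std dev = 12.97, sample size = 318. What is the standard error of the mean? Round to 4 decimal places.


SE = sigma / sqrt(n)
sqrt(318) ≈ 17.832555
SE = 12.97 / 17.832555 ≈ 0.727321

0.7273


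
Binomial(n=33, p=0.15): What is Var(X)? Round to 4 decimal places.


Var = n*p*(1-p) = 33 * 0.15 * 0.85 = 4.2075

4.2075


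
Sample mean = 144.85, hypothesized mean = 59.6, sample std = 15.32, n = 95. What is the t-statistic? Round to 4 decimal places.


t = (xbar - mu0) / (s/sqrt(n))
xbar - mu0 = 144.85 - 59.6 = 85.25
sqrt(95) ≈ 9.74679434
s/sqrt(n) = 15.32 / 9.74679434 ≈ 1.57179884
t = 85.25 / 1.57179884 ≈ 54.237220

54.2372


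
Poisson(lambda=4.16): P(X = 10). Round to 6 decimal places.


P = e^(-lam) * lam^k / k!
e^(-4.16) ≈ 0.01560756
lam^k = 4.16^10 ≈ 1552148.631303
k! = 10! = 3628800
P = 0.01560756 * 1552148.631303 / 3628800 ≈ 0.006676

0.006676


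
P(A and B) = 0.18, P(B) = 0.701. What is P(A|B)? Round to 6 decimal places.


P(A|B) = P(A and B) / P(B) = 0.18 / 0.701 = 180/701 ≈ 0.25677603

0.256776


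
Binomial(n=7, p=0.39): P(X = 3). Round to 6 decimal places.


P = C(n,k) * p^k * (1-p)^(n-k)
C(7,3) = 35
p^k = 0.39^3 = 0.059319
(1-p)^(n-k) = 0.61^4 ≈ 0.1384584
P = 35 * 0.059319 * 0.1384584 ≈ 0.287463

0.287463


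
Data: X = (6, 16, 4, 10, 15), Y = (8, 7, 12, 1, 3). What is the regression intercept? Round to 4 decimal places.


a = ybar - b*xbar, where b = sum((xi-xbar)(yi-ybar)) / sum((xi-xbar)^2)
n = 5, xbar = 51/5 = 10.2, ybar = 31/5 = 6.2
Sxy = sum((xi-xbar)(yi-ybar)) = -53.2
Sxx = sum((xi-xbar)^2) = 112.8
b = Sxy / Sxx = -133/282 ≈ -0.471631
a = 6.2 - (-0.471631) * 10.2 = 1035/94 ≈ 11.010638

11.0106


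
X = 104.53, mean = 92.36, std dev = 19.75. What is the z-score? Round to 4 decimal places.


z = (X - mu) / sigma
X - mu = 104.53 - 92.36 = 12.17
z = 12.17 / 19.75 = 1217/1975 ≈ 0.616203

0.6162


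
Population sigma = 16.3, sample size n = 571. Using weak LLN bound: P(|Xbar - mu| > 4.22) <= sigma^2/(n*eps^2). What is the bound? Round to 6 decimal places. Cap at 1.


bound = min(1, sigma^2/(n*eps^2))
sigma^2 = 16.3^2 = 265.69
n*eps^2 = 571 * 4.22^2 = 571 * 17.8084 = 10168.5964
sigma^2/(n*eps^2) = 265.69 / 10168.5964 ≈ 0.02612848

0.026128


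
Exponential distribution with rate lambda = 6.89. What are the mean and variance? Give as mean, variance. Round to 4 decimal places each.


mean = 1/lam, var = 1/lam^2
mean = 1 / 6.89 = 100/689 ≈ 0.145138
lam^2 = 6.89^2 = 47.4721
var = 1 / 47.4721 ≈ 0.021065

0.1451, 0.0211


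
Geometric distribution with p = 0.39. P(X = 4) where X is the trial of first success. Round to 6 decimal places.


P = (1-p)^(k-1) * p
(1-p)^(k-1) = 0.61^3 = 0.226981
P = 0.226981 * 0.39 = 0.08852259

0.088523


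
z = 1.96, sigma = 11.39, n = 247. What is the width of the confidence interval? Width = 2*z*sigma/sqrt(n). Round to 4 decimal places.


width = 2*z*sigma/sqrt(n)
2*z*sigma = 2 * 1.96 * 11.39 = 44.6488
sqrt(247) ≈ 15.716234
width = 44.6488 / 15.716234 ≈ 2.840935

2.8409


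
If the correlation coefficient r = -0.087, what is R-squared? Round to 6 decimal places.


R^2 = r^2 = (-0.087)^2 = 0.007569

0.007569


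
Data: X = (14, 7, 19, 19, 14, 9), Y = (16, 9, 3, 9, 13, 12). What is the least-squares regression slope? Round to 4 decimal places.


b = sum((xi-xbar)(yi-ybar)) / sum((xi-xbar)^2)
n = 6, xbar = 82/6 = 41/3 ≈ 13.666667, ybar = 62/6 = 31/3 ≈ 10.333333
Sxy = sum((xi-xbar)(yi-ybar)) = -127/3 ≈ -42.333333
Sxx = sum((xi-xbar)^2) = 370/3 ≈ 123.333333
b = Sxy / Sxx = -127/370 ≈ -0.343243

-0.3432


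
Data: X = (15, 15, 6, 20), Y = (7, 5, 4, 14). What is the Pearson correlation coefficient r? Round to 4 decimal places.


r = sum((xi-xbar)(yi-ybar)) / sqrt(sum((xi-xbar)^2) * sum((yi-ybar)^2))
n = 4, xbar = 56/4 = 14, ybar = 30/4 = 7.5
Sxy = sum((xi-xbar)(yi-ybar)) = 64
Sxx = sum((xi-xbar)^2) = 102
Syy = sum((yi-ybar)^2) = 61
sqrt(Sxx*Syy) ≈ 78.879655
r = Sxy / sqrt(Sxx*Syy) = 64 / 78.879655 ≈ 0.811363

0.8114


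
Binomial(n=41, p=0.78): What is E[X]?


E[X] = n*p = 41 * 0.78 = 31.98

31.98


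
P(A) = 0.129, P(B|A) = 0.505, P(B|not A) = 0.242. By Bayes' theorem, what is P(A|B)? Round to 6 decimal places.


P(A|B) = P(B|A)*P(A) / P(B), P(B) = P(B|A)*P(A) + P(B|not A)*P(not A)
P(B|A)*P(A) = 0.505 * 0.129 = 0.065145
P(B|not A)*P(not A) = 0.242 * 0.871 = 0.210782
P(B) = 0.065145 + 0.210782 = 0.275927
P(A|B) = 0.065145 / 0.275927 ≈ 0.23609505

0.236095


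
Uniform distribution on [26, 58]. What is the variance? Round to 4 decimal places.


Var = (b-a)^2 / 12
(b-a)^2 = (58 - 26)^2 = 1024
Var = 1024/12 ≈ 85.333333

85.3333


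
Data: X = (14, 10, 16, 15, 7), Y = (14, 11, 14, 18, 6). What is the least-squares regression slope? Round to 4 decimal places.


b = sum((xi-xbar)(yi-ybar)) / sum((xi-xbar)^2)
n = 5, xbar = 62/5 = 12.4, ybar = 63/5 = 12.6
Sxy = sum((xi-xbar)(yi-ybar)) = 60.8
Sxx = sum((xi-xbar)^2) = 57.2
b = Sxy / Sxx = 152/143 ≈ 1.062937

1.0629


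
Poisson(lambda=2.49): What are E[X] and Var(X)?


E[X] = Var(X) = lambda = 2.49

2.49, 2.49


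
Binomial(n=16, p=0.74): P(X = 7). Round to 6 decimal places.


P = C(n,k) * p^k * (1-p)^(n-k)
C(16,7) = 11440
p^k = 0.74^7 ≈ 0.1215128
(1-p)^(n-k) = 0.26^9 ≈ 0.000005429504
P = 11440 * 0.1215128 * 0.000005429504 ≈ 0.007548

0.007548


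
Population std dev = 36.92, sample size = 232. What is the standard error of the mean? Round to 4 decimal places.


SE = sigma / sqrt(n)
sqrt(232) ≈ 15.231546
SE = 36.92 / 15.231546 ≈ 2.423917

2.4239


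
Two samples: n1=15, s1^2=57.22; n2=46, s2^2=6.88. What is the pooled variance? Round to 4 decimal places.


sp^2 = ((n1-1)*s1^2 + (n2-1)*s2^2)/(n1+n2-2)
(n1-1)*s1^2 = 14 * 57.22 = 801.08
(n2-1)*s2^2 = 45 * 6.88 = 309.6
numerator = 801.08 + 309.6 = 1110.68
n1+n2-2 = 59
sp^2 = 1110.68 / 59 = 27767/1475 ≈ 18.825085

18.8251


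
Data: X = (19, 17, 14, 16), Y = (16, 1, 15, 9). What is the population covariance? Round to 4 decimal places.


Cov = (1/n)*sum((xi-xbar)(yi-ybar))
n = 4, xbar = 66/4 = 16.5, ybar = 41/4 = 10.25
sum((xi-xbar)(yi-ybar)) = -1.5
Cov = -1.5 / 4 = -0.375

-0.3750


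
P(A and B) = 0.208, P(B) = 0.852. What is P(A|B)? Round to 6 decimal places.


P(A|B) = P(A and B) / P(B) = 0.208 / 0.852 = 52/213 ≈ 0.24413146

0.244131


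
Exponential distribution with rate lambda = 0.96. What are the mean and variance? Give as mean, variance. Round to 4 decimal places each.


mean = 1/lam, var = 1/lam^2
mean = 1 / 0.96 = 25/24 ≈ 1.041667
lam^2 = 0.96^2 = 0.9216
var = 1 / 0.9216 = 625/576 ≈ 1.085069

1.0417, 1.0851


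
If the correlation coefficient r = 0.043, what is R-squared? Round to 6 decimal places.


R^2 = r^2 = (0.043)^2 = 0.001849

0.001849


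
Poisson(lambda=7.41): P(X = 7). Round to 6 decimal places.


P = e^(-lam) * lam^k / k!
e^(-7.41) ≈ 0.0006051707
lam^k = 7.41^7 ≈ 1226669.185849
k! = 7! = 5040
P = 0.0006051707 * 1226669.185849 / 5040 ≈ 0.147291

0.147291


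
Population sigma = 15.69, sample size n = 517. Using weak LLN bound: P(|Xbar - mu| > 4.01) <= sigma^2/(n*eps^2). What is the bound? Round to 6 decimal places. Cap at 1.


bound = min(1, sigma^2/(n*eps^2))
sigma^2 = 15.69^2 = 246.1761
n*eps^2 = 517 * 4.01^2 = 517 * 16.0801 = 8313.4117
sigma^2/(n*eps^2) = 246.1761 / 8313.4117 ≈ 0.02961192

0.029612


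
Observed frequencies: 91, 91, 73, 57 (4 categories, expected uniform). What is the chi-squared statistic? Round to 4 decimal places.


chi2 = sum((O-E)^2/E), E = total/4
total = 312, E = 312/4 = 78
(91 - 78)^2 / 78 = 169 / 78 = 13/6 ≈ 2.166667
(91 - 78)^2 / 78 = 169 / 78 = 13/6 ≈ 2.166667
(73 - 78)^2 / 78 = 25 / 78 = 25/78 ≈ 0.320513
(57 - 78)^2 / 78 = 441 / 78 = 147/26 ≈ 5.653846
chi2 = 134/13 ≈ 10.307692

10.3077


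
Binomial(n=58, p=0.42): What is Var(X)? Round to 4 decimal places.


Var = n*p*(1-p) = 58 * 0.42 * 0.58 = 14.1288

14.1288


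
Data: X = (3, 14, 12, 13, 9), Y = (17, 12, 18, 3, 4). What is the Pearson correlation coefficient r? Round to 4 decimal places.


r = sum((xi-xbar)(yi-ybar)) / sqrt(sum((xi-xbar)^2) * sum((yi-ybar)^2))
n = 5, xbar = 51/5 = 10.2, ybar = 54/5 = 10.8
Sxy = sum((xi-xbar)(yi-ybar)) = -40.8
Sxx = sum((xi-xbar)^2) = 78.8
Syy = sum((yi-ybar)^2) = 198.8
sqrt(Sxx*Syy) ≈ 125.161655
r = Sxy / sqrt(Sxx*Syy) = -40.8 / 125.161655 ≈ -0.325978

-0.3260


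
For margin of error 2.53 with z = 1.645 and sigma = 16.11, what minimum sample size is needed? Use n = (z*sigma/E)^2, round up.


z*sigma/E = 1.645 * 16.11 / 2.53 ≈ 10.474684
(z*sigma/E)^2 ≈ 109.719001
round up: n = 110

110


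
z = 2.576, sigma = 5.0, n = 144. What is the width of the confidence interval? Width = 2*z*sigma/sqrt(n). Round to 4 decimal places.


width = 2*z*sigma/sqrt(n)
2*z*sigma = 2 * 2.576 * 5.0 = 25.76
sqrt(144) = 12
width = 25.76 / 12 = 161/75 ≈ 2.146667

2.1467


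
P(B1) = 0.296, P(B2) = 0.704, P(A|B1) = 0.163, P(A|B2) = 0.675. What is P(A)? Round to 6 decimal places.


P(A) = P(A|B1)*P(B1) + P(A|B2)*P(B2)
P(A|B1)*P(B1) = 0.163 * 0.296 = 0.048248
P(A|B2)*P(B2) = 0.675 * 0.704 = 0.4752
P(A) = 0.048248 + 0.4752 = 0.523448

0.523448


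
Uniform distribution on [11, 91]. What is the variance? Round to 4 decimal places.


Var = (b-a)^2 / 12
(b-a)^2 = (91 - 11)^2 = 6400
Var = 6400/12 ≈ 533.333333

533.3333


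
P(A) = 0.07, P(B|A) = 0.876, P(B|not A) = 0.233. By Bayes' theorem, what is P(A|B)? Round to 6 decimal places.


P(A|B) = P(B|A)*P(A) / P(B), P(B) = P(B|A)*P(A) + P(B|not A)*P(not A)
P(B|A)*P(A) = 0.876 * 0.07 = 0.06132
P(B|not A)*P(not A) = 0.233 * 0.93 = 0.21669
P(B) = 0.06132 + 0.21669 = 0.27801
P(A|B) = 0.06132 / 0.27801 = 2044/9267 ≈ 0.22056761

0.220568


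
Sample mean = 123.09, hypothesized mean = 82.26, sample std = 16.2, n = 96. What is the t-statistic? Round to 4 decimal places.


t = (xbar - mu0) / (s/sqrt(n))
xbar - mu0 = 123.09 - 82.26 = 40.83
sqrt(96) ≈ 9.79795897
s/sqrt(n) = 16.2 / 9.79795897 ≈ 1.65340558
t = 40.83 / 1.65340558 ≈ 24.694485

24.6945


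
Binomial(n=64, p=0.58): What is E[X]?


E[X] = n*p = 64 * 0.58 = 37.12

37.12


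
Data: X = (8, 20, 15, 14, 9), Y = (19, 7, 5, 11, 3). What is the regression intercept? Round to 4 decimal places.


a = ybar - b*xbar, where b = sum((xi-xbar)(yi-ybar)) / sum((xi-xbar)^2)
n = 5, xbar = 66/5 = 13.2, ybar = 45/5 = 9
Sxy = sum((xi-xbar)(yi-ybar)) = -46
Sxx = sum((xi-xbar)^2) = 94.8
b = Sxy / Sxx = -115/237 ≈ -0.485232
a = 9 - (-0.485232) * 13.2 = 1217/79 ≈ 15.405063

15.4051


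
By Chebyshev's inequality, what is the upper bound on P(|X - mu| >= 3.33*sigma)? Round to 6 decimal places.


P <= 1/k^2
k^2 = 3.33^2 = 11.0889
1/k^2 = 1 / 11.0889 ≈ 0.09018027

0.090180


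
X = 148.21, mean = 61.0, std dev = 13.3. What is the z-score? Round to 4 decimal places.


z = (X - mu) / sigma
X - mu = 148.21 - 61.0 = 87.21
z = 87.21 / 13.3 = 459/70 ≈ 6.557143

6.5571


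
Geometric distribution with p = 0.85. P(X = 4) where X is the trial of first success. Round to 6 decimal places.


P = (1-p)^(k-1) * p
(1-p)^(k-1) = 0.15^3 = 0.003375
P = 0.003375 * 0.85 = 0.00286875

0.002869


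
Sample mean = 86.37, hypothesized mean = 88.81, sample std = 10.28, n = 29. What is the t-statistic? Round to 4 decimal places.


t = (xbar - mu0) / (s/sqrt(n))
xbar - mu0 = 86.37 - 88.81 = -2.44
sqrt(29) ≈ 5.38516481
s/sqrt(n) = 10.28 / 5.38516481 ≈ 1.90894808
t = -2.44 / 1.90894808 ≈ -1.278191

-1.2782


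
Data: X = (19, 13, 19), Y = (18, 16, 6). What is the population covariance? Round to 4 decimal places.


Cov = (1/n)*sum((xi-xbar)(yi-ybar))
n = 3, xbar = 51/3 = 17, ybar = 40/3 ≈ 13.333333
sum((xi-xbar)(yi-ybar)) = -16
Cov = -16 / 3 = -16/3 ≈ -5.333333

-5.3333


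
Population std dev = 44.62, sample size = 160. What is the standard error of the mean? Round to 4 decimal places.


SE = sigma / sqrt(n)
sqrt(160) ≈ 12.649111
SE = 44.62 / 12.649111 ≈ 3.527521

3.5275


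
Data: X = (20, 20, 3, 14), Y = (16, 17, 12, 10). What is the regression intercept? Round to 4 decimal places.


a = ybar - b*xbar, where b = sum((xi-xbar)(yi-ybar)) / sum((xi-xbar)^2)
n = 4, xbar = 57/4 = 14.25, ybar = 55/4 = 13.75
Sxy = sum((xi-xbar)(yi-ybar)) = 52.25
Sxx = sum((xi-xbar)^2) = 192.75
b = Sxy / Sxx = 209/771 ≈ 0.271077
a = 13.75 - 0.271077 * 14.25 = 2541/257 ≈ 9.887160

9.8872


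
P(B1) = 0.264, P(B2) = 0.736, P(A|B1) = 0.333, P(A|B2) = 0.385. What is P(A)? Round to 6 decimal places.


P(A) = P(A|B1)*P(B1) + P(A|B2)*P(B2)
P(A|B1)*P(B1) = 0.333 * 0.264 = 0.087912
P(A|B2)*P(B2) = 0.385 * 0.736 = 0.28336
P(A) = 0.087912 + 0.28336 = 0.371272

0.371272


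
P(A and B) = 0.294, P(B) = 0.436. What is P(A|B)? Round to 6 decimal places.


P(A|B) = P(A and B) / P(B) = 0.294 / 0.436 = 147/218 ≈ 0.67431193

0.674312


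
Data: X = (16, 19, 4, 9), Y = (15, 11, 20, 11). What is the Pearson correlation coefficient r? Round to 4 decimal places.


r = sum((xi-xbar)(yi-ybar)) / sqrt(sum((xi-xbar)^2) * sum((yi-ybar)^2))
n = 4, xbar = 48/4 = 12, ybar = 57/4 = 14.25
Sxy = sum((xi-xbar)(yi-ybar)) = -56
Sxx = sum((xi-xbar)^2) = 138
Syy = sum((yi-ybar)^2) = 54.75
sqrt(Sxx*Syy) ≈ 86.922379
r = Sxy / sqrt(Sxx*Syy) = -56 / 86.922379 ≈ -0.644253

-0.6443


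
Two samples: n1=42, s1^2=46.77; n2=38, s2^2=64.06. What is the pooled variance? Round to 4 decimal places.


sp^2 = ((n1-1)*s1^2 + (n2-1)*s2^2)/(n1+n2-2)
(n1-1)*s1^2 = 41 * 46.77 = 1917.57
(n2-1)*s2^2 = 37 * 64.06 = 2370.22
numerator = 1917.57 + 2370.22 = 4287.79
n1+n2-2 = 78
sp^2 = 4287.79 / 78 = 32983/600 ≈ 54.971667

54.9717


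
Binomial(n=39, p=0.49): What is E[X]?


E[X] = n*p = 39 * 0.49 = 19.11

19.11


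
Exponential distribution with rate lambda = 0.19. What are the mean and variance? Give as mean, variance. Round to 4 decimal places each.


mean = 1/lam, var = 1/lam^2
mean = 1 / 0.19 = 100/19 ≈ 5.263158
lam^2 = 0.19^2 = 0.0361
var = 1 / 0.0361 = 10000/361 ≈ 27.700831

5.2632, 27.7008


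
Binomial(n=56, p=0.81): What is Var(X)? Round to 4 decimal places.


Var = n*p*(1-p) = 56 * 0.81 * 0.19 = 8.6184

8.6184


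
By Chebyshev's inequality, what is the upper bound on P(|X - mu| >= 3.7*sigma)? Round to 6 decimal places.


P <= 1/k^2
k^2 = 3.7^2 = 13.69
1/k^2 = 1 / 13.69 = 100/1369 ≈ 0.07304602

0.073046


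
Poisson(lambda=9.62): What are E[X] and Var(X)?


E[X] = Var(X) = lambda = 9.62

9.62, 9.62


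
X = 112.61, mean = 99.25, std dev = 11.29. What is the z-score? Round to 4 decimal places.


z = (X - mu) / sigma
X - mu = 112.61 - 99.25 = 13.36
z = 13.36 / 11.29 = 1336/1129 ≈ 1.183348

1.1833


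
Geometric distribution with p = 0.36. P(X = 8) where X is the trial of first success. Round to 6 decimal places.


P = (1-p)^(k-1) * p
(1-p)^(k-1) = 0.64^7 ≈ 0.04398047
P = 0.04398047 * 0.36 ≈ 0.01583297

0.015833


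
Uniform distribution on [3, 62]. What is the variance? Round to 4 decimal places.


Var = (b-a)^2 / 12
(b-a)^2 = (62 - 3)^2 = 3481
Var = 3481/12 ≈ 290.083333

290.0833


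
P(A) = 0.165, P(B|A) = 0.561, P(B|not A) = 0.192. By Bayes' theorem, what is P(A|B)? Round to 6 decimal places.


P(A|B) = P(B|A)*P(A) / P(B), P(B) = P(B|A)*P(A) + P(B|not A)*P(not A)
P(B|A)*P(A) = 0.561 * 0.165 = 0.092565
P(B|not A)*P(not A) = 0.192 * 0.835 = 0.16032
P(B) = 0.092565 + 0.16032 = 0.252885
P(A|B) = 0.092565 / 0.252885 ≈ 0.36603595

0.366036


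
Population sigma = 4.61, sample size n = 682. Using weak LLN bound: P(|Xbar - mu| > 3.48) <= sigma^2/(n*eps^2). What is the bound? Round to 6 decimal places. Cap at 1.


bound = min(1, sigma^2/(n*eps^2))
sigma^2 = 4.61^2 = 21.2521
n*eps^2 = 682 * 3.48^2 = 682 * 12.1104 = 8259.2928
sigma^2/(n*eps^2) = 21.2521 / 8259.2928 ≈ 0.00257311

0.002573


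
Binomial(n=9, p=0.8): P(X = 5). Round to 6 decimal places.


P = C(n,k) * p^k * (1-p)^(n-k)
C(9,5) = 126
p^k = 0.8^5 = 0.32768
(1-p)^(n-k) = 0.2^4 = 0.0016
P = 126 * 0.32768 * 0.0016 ≈ 0.066060

0.066060


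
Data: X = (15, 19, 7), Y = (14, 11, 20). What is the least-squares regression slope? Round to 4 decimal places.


b = sum((xi-xbar)(yi-ybar)) / sum((xi-xbar)^2)
n = 3, xbar = 41/3 ≈ 13.666667, ybar = 45/3 = 15
Sxy = sum((xi-xbar)(yi-ybar)) = -56
Sxx = sum((xi-xbar)^2) = 224/3 ≈ 74.666667
b = Sxy / Sxx = -0.75

-0.7500


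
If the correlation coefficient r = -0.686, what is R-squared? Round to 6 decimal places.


R^2 = r^2 = (-0.686)^2 = 0.470596

0.470596


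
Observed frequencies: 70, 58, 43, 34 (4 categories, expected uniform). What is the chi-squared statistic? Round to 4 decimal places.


chi2 = sum((O-E)^2/E), E = total/4
total = 205, E = 205/4 = 51.25
(70 - 51.25)^2 / 51.25 = 351.5625 / 51.25 = 1125/164 ≈ 6.859756
(58 - 51.25)^2 / 51.25 = 45.5625 / 51.25 = 729/820 ≈ 0.889024
(43 - 51.25)^2 / 51.25 = 68.0625 / 51.25 = 1089/820 ≈ 1.328049
(34 - 51.25)^2 / 51.25 = 297.5625 / 51.25 = 4761/820 ≈ 5.806098
chi2 = 3051/205 ≈ 14.882927

14.8829


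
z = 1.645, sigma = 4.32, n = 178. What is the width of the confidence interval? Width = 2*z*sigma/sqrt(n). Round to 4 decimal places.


width = 2*z*sigma/sqrt(n)
2*z*sigma = 2 * 1.645 * 4.32 = 14.2128
sqrt(178) ≈ 13.341664
width = 14.2128 / 13.341664 ≈ 1.065294

1.0653


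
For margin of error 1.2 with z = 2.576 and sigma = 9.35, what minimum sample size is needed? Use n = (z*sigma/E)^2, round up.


z*sigma/E = 2.576 * 9.35 / 1.2 = 30107/1500 ≈ 20.071333
(z*sigma/E)^2 ≈ 402.858422
round up: n = 403

403


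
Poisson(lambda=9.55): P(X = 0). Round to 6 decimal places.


P = e^(-lam) * lam^k / k!
e^(-9.55) ≈ 0.00007120126
lam^k = 9.55^0 = 1
k! = 0! = 1
P = 0.00007120126 * 1 / 1 ≈ 0.000071

0.000071


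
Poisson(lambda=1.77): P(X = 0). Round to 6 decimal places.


P = e^(-lam) * lam^k / k!
e^(-1.77) ≈ 0.1703330
lam^k = 1.77^0 = 1
k! = 0! = 1
P = 0.1703330 * 1 / 1 ≈ 0.170333

0.170333


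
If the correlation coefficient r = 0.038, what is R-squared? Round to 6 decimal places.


R^2 = r^2 = (0.038)^2 = 0.001444

0.001444


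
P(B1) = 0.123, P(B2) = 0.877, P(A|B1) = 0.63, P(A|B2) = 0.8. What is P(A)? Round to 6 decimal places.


P(A) = P(A|B1)*P(B1) + P(A|B2)*P(B2)
P(A|B1)*P(B1) = 0.63 * 0.123 = 0.07749
P(A|B2)*P(B2) = 0.8 * 0.877 = 0.7016
P(A) = 0.07749 + 0.7016 = 0.77909

0.779090


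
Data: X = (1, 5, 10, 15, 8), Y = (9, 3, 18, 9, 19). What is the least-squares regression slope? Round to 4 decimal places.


b = sum((xi-xbar)(yi-ybar)) / sum((xi-xbar)^2)
n = 5, xbar = 39/5 = 7.8, ybar = 58/5 = 11.6
Sxy = sum((xi-xbar)(yi-ybar)) = 38.6
Sxx = sum((xi-xbar)^2) = 110.8
b = Sxy / Sxx = 193/554 ≈ 0.348375

0.3484


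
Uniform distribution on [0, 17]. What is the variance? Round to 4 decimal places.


Var = (b-a)^2 / 12
(b-a)^2 = (17 - 0)^2 = 289
Var = 289/12 ≈ 24.083333

24.0833


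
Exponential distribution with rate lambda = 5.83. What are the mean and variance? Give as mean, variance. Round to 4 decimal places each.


mean = 1/lam, var = 1/lam^2
mean = 1 / 5.83 = 100/583 ≈ 0.171527
lam^2 = 5.83^2 = 33.9889
var = 1 / 33.9889 ≈ 0.029421

0.1715, 0.0294


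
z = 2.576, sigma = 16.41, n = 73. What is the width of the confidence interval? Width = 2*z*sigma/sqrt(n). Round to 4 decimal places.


width = 2*z*sigma/sqrt(n)
2*z*sigma = 2 * 2.576 * 16.41 = 84.54432
sqrt(73) ≈ 8.544004
width = 84.54432 / 8.544004 ≈ 9.895164

9.8952


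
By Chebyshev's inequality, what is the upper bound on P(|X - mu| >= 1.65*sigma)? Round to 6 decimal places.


P <= 1/k^2
k^2 = 1.65^2 = 2.7225
1/k^2 = 1 / 2.7225 = 400/1089 ≈ 0.36730946

0.367309


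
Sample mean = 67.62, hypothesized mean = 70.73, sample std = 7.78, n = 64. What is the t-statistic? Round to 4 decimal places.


t = (xbar - mu0) / (s/sqrt(n))
xbar - mu0 = 67.62 - 70.73 = -3.11
sqrt(64) = 8
s/sqrt(n) = 7.78 / 8 = 0.9725
t = -3.11 / 0.9725 = -1244/389 ≈ -3.197943

-3.1979


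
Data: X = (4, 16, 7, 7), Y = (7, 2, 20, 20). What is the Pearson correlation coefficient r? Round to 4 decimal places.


r = sum((xi-xbar)(yi-ybar)) / sqrt(sum((xi-xbar)^2) * sum((yi-ybar)^2))
n = 4, xbar = 34/4 = 8.5, ybar = 49/4 = 12.25
Sxy = sum((xi-xbar)(yi-ybar)) = -76.5
Sxx = sum((xi-xbar)^2) = 81
Syy = sum((yi-ybar)^2) = 252.75
sqrt(Sxx*Syy) ≈ 143.083018
r = Sxy / sqrt(Sxx*Syy) = -76.5 / 143.083018 ≈ -0.534655

-0.5347


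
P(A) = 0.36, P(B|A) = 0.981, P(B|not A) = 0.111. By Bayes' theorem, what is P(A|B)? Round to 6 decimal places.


P(A|B) = P(B|A)*P(A) / P(B), P(B) = P(B|A)*P(A) + P(B|not A)*P(not A)
P(B|A)*P(A) = 0.981 * 0.36 = 0.35316
P(B|not A)*P(not A) = 0.111 * 0.64 = 0.07104
P(B) = 0.35316 + 0.07104 = 0.4242
P(A|B) = 0.35316 / 0.4242 = 2943/3535 ≈ 0.83253182

0.832532


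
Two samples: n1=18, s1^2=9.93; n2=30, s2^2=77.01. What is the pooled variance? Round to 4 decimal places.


sp^2 = ((n1-1)*s1^2 + (n2-1)*s2^2)/(n1+n2-2)
(n1-1)*s1^2 = 17 * 9.93 = 168.81
(n2-1)*s2^2 = 29 * 77.01 = 2233.29
numerator = 168.81 + 2233.29 = 2402.1
n1+n2-2 = 46
sp^2 = 2402.1 / 46 = 24021/460 ≈ 52.219565

52.2196


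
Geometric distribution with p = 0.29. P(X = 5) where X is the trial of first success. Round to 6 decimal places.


P = (1-p)^(k-1) * p
(1-p)^(k-1) = 0.71^4 ≈ 0.2541168
P = 0.2541168 * 0.29 ≈ 0.07369387

0.073694


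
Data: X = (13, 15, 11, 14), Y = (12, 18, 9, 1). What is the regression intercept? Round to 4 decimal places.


a = ybar - b*xbar, where b = sum((xi-xbar)(yi-ybar)) / sum((xi-xbar)^2)
n = 4, xbar = 53/4 = 13.25, ybar = 40/4 = 10
Sxy = sum((xi-xbar)(yi-ybar)) = 9
Sxx = sum((xi-xbar)^2) = 8.75
b = Sxy / Sxx = 36/35 ≈ 1.028571
a = 10 - 1.028571 * 13.25 = -127/35 ≈ -3.628571

-3.6286


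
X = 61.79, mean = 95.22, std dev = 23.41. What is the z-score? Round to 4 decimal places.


z = (X - mu) / sigma
X - mu = 61.79 - 95.22 = -33.43
z = -33.43 / 23.41 = -3343/2341 ≈ -1.428022

-1.4280


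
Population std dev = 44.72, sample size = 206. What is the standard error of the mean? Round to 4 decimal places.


SE = sigma / sqrt(n)
sqrt(206) ≈ 14.352700
SE = 44.72 / 14.352700 ≈ 3.115790

3.1158


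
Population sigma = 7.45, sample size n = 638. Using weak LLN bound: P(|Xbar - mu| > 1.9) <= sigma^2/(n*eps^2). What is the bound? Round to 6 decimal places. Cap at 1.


bound = min(1, sigma^2/(n*eps^2))
sigma^2 = 7.45^2 = 55.5025
n*eps^2 = 638 * 1.9^2 = 638 * 3.61 = 2303.18
sigma^2/(n*eps^2) = 55.5025 / 2303.18 ≈ 0.02409820

0.024098


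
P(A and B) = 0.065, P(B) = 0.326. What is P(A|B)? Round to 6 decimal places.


P(A|B) = P(A and B) / P(B) = 0.065 / 0.326 = 65/326 ≈ 0.19938650

0.199387


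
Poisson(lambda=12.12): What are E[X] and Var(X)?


E[X] = Var(X) = lambda = 12.12

12.12, 12.12


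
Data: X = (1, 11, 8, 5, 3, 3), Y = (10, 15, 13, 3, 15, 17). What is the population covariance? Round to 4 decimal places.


Cov = (1/n)*sum((xi-xbar)(yi-ybar))
n = 6, xbar = 31/6 ≈ 5.166667, ybar = 73/6 ≈ 12.166667
sum((xi-xbar)(yi-ybar)) = 77/6 ≈ 12.833333
Cov = 12.833333 / 6 = 77/36 ≈ 2.138889

2.1389


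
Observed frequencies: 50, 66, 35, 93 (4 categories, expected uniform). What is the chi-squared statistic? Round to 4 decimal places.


chi2 = sum((O-E)^2/E), E = total/4
total = 244, E = 244/4 = 61
(50 - 61)^2 / 61 = 121 / 61 = 121/61 ≈ 1.983607
(66 - 61)^2 / 61 = 25 / 61 = 25/61 ≈ 0.409836
(35 - 61)^2 / 61 = 676 / 61 = 676/61 ≈ 11.081967
(93 - 61)^2 / 61 = 1024 / 61 = 1024/61 ≈ 16.786885
chi2 = 1846/61 ≈ 30.262295

30.2623


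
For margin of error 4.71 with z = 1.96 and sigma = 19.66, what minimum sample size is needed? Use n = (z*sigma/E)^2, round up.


z*sigma/E = 1.96 * 19.66 / 4.71 ≈ 8.181231
(z*sigma/E)^2 ≈ 66.932548
round up: n = 67

67


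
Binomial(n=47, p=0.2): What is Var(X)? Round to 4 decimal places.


Var = n*p*(1-p) = 47 * 0.2 * 0.8 = 7.52

7.5200


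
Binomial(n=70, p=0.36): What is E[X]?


E[X] = n*p = 70 * 0.36 = 25.2

25.2


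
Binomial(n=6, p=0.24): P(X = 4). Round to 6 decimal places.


P = C(n,k) * p^k * (1-p)^(n-k)
C(6,4) = 15
p^k = 0.24^4 = 0.00331776
(1-p)^(n-k) = 0.76^2 = 0.5776
P = 15 * 0.00331776 * 0.5776 ≈ 0.028745

0.028745


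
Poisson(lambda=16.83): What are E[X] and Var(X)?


E[X] = Var(X) = lambda = 16.83

16.83, 16.83


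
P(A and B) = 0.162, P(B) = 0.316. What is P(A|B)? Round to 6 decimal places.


P(A|B) = P(A and B) / P(B) = 0.162 / 0.316 = 81/158 ≈ 0.51265823

0.512658


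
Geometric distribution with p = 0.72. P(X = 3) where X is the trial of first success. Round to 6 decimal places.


P = (1-p)^(k-1) * p
(1-p)^(k-1) = 0.28^2 = 0.0784
P = 0.0784 * 0.72 = 0.056448

0.056448


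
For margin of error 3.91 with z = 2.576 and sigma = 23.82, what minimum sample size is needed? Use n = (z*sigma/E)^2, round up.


z*sigma/E = 2.576 * 23.82 / 3.91 = 33348/2125 ≈ 15.693176
(z*sigma/E)^2 ≈ 246.275788
round up: n = 247

247


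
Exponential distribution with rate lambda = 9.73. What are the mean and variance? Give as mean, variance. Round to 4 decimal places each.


mean = 1/lam, var = 1/lam^2
mean = 1 / 9.73 = 100/973 ≈ 0.102775
lam^2 = 9.73^2 = 94.6729
var = 1 / 94.6729 ≈ 0.010563

0.1028, 0.0106


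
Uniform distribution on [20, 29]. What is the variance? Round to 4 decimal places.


Var = (b-a)^2 / 12
(b-a)^2 = (29 - 20)^2 = 81
Var = 81/12 = 6.75

6.7500


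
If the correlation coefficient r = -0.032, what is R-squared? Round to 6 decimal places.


R^2 = r^2 = (-0.032)^2 = 0.001024

0.001024


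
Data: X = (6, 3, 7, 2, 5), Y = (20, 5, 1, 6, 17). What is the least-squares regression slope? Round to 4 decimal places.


b = sum((xi-xbar)(yi-ybar)) / sum((xi-xbar)^2)
n = 5, xbar = 23/5 = 4.6, ybar = 49/5 = 9.8
Sxy = sum((xi-xbar)(yi-ybar)) = 13.6
Sxx = sum((xi-xbar)^2) = 17.2
b = Sxy / Sxx = 34/43 ≈ 0.790698

0.7907


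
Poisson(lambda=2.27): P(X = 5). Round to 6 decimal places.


P = e^(-lam) * lam^k / k!
e^(-2.27) ≈ 0.1033122
lam^k = 2.27^5 ≈ 60.273899
k! = 5! = 120
P = 0.1033122 * 60.273899 / 120 ≈ 0.051892

0.051892


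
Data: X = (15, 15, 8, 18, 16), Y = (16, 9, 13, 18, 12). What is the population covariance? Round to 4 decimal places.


Cov = (1/n)*sum((xi-xbar)(yi-ybar))
n = 5, xbar = 72/5 = 14.4, ybar = 68/5 = 13.6
sum((xi-xbar)(yi-ybar)) = 15.8
Cov = 15.8 / 5 = 3.16

3.1600


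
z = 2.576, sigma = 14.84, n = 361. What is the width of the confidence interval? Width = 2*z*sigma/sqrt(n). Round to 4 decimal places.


width = 2*z*sigma/sqrt(n)
2*z*sigma = 2 * 2.576 * 14.84 = 76.45568
sqrt(361) = 19
width = 76.45568 / 19 ≈ 4.023983

4.0240


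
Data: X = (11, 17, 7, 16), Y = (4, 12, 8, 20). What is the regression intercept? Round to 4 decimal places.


a = ybar - b*xbar, where b = sum((xi-xbar)(yi-ybar)) / sum((xi-xbar)^2)
n = 4, xbar = 51/4 = 12.75, ybar = 44/4 = 11
Sxy = sum((xi-xbar)(yi-ybar)) = 63
Sxx = sum((xi-xbar)^2) = 64.75
b = Sxy / Sxx = 36/37 ≈ 0.972973
a = 11 - 0.972973 * 12.75 = -52/37 ≈ -1.405405

-1.4054


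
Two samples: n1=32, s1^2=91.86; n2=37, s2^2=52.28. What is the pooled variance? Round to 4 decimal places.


sp^2 = ((n1-1)*s1^2 + (n2-1)*s2^2)/(n1+n2-2)
(n1-1)*s1^2 = 31 * 91.86 = 2847.66
(n2-1)*s2^2 = 36 * 52.28 = 1882.08
numerator = 2847.66 + 1882.08 = 4729.74
n1+n2-2 = 67
sp^2 = 4729.74 / 67 = 236487/3350 ≈ 70.593134

70.5931


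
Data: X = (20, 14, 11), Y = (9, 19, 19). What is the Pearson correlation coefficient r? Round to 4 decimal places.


r = sum((xi-xbar)(yi-ybar)) / sqrt(sum((xi-xbar)^2) * sum((yi-ybar)^2))
n = 3, xbar = 45/3 = 15, ybar = 47/3 ≈ 15.666667
Sxy = sum((xi-xbar)(yi-ybar)) = -50
Sxx = sum((xi-xbar)^2) = 42
Syy = sum((yi-ybar)^2) = 200/3 ≈ 66.666667
sqrt(Sxx*Syy) ≈ 52.915026
r = Sxy / sqrt(Sxx*Syy) = -50 / 52.915026 ≈ -0.944911

-0.9449


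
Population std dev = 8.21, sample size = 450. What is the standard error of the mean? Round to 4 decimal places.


SE = sigma / sqrt(n)
sqrt(450) ≈ 21.213203
SE = 8.21 / 21.213203 ≈ 0.387023

0.3870


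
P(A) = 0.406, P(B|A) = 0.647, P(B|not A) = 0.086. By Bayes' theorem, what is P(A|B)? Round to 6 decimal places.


P(A|B) = P(B|A)*P(A) / P(B), P(B) = P(B|A)*P(A) + P(B|not A)*P(not A)
P(B|A)*P(A) = 0.647 * 0.406 = 0.262682
P(B|not A)*P(not A) = 0.086 * 0.594 = 0.051084
P(B) = 0.262682 + 0.051084 = 0.313766
P(A|B) = 0.262682 / 0.313766 ≈ 0.83719077

0.837191


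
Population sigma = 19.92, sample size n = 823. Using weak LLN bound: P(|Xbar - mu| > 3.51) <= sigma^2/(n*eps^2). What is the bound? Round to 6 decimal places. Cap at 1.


bound = min(1, sigma^2/(n*eps^2))
sigma^2 = 19.92^2 = 396.8064
n*eps^2 = 823 * 3.51^2 = 823 * 12.3201 = 10139.4423
sigma^2/(n*eps^2) = 396.8064 / 10139.4423 ≈ 0.03913493

0.039135


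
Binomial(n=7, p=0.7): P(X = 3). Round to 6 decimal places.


P = C(n,k) * p^k * (1-p)^(n-k)
C(7,3) = 35
p^k = 0.7^3 = 0.343
(1-p)^(n-k) = 0.3^4 = 0.0081
P = 35 * 0.343 * 0.0081 ≈ 0.097241

0.097241


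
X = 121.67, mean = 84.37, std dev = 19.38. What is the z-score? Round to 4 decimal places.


z = (X - mu) / sigma
X - mu = 121.67 - 84.37 = 37.3
z = 37.3 / 19.38 = 1865/969 ≈ 1.924665

1.9247


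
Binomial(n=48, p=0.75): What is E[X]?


E[X] = n*p = 48 * 0.75 = 36

36


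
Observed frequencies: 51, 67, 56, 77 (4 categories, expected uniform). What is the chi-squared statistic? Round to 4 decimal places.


chi2 = sum((O-E)^2/E), E = total/4
total = 251, E = 251/4 = 62.75
(51 - 62.75)^2 / 62.75 = 138.0625 / 62.75 = 2209/1004 ≈ 2.200199
(67 - 62.75)^2 / 62.75 = 18.0625 / 62.75 = 289/1004 ≈ 0.287849
(56 - 62.75)^2 / 62.75 = 45.5625 / 62.75 = 729/1004 ≈ 0.726096
(77 - 62.75)^2 / 62.75 = 203.0625 / 62.75 = 3249/1004 ≈ 3.236056
chi2 = 1619/251 ≈ 6.450199

6.4502


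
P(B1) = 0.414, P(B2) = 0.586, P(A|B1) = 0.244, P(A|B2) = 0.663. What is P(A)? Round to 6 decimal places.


P(A) = P(A|B1)*P(B1) + P(A|B2)*P(B2)
P(A|B1)*P(B1) = 0.244 * 0.414 = 0.101016
P(A|B2)*P(B2) = 0.663 * 0.586 = 0.388518
P(A) = 0.101016 + 0.388518 = 0.489534

0.489534


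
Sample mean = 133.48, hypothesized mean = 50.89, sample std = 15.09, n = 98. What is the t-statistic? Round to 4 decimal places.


t = (xbar - mu0) / (s/sqrt(n))
xbar - mu0 = 133.48 - 50.89 = 82.59
sqrt(98) ≈ 9.89949494
s/sqrt(n) = 15.09 / 9.89949494 ≈ 1.52432019
t = 82.59 / 1.52432019 ≈ 54.181530

54.1815


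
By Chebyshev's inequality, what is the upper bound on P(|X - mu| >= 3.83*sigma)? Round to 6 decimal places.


P <= 1/k^2
k^2 = 3.83^2 = 14.6689
1/k^2 = 1 / 14.6689 ≈ 0.06817144

0.068171
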